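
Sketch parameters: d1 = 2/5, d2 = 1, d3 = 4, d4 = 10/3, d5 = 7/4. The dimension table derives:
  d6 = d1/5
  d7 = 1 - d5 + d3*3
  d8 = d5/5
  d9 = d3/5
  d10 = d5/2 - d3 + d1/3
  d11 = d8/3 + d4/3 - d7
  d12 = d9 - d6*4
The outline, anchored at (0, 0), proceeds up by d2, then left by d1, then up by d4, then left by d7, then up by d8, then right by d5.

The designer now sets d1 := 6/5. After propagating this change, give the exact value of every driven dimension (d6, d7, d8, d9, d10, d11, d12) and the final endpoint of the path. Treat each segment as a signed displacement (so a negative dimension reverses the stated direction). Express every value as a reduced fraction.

Apply edit: d1 := 6/5
  d6 = d1/5 = 6/25
  d7 = 1 - d5 + d3*3 = 45/4
  d8 = d5/5 = 7/20
  d9 = d3/5 = 4/5
  d10 = d5/2 - d3 + d1/3 = -109/40
  d11 = d8/3 + d4/3 - d7 = -451/45
  d12 = d9 - d6*4 = -4/25
Walk from origin (0, 0):
  seg 1: up by d2 = 1 → (0, 1)
  seg 2: left by d1 = 6/5 → (-6/5, 1)
  seg 3: up by d4 = 10/3 → (-6/5, 13/3)
  seg 4: left by d7 = 45/4 → (-249/20, 13/3)
  seg 5: up by d8 = 7/20 → (-249/20, 281/60)
  seg 6: right by d5 = 7/4 → (-107/10, 281/60)

d6 = 6/25
d7 = 45/4
d8 = 7/20
d9 = 4/5
d10 = -109/40
d11 = -451/45
d12 = -4/25
endpoint = (-107/10, 281/60)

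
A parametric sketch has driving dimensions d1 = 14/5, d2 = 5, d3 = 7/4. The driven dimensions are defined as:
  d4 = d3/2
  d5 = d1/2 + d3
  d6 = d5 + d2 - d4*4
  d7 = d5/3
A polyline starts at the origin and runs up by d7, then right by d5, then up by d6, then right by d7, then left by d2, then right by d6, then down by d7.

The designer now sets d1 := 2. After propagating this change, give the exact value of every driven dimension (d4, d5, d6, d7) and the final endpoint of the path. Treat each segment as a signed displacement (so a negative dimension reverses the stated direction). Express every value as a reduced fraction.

Apply edit: d1 := 2
  d4 = d3/2 = 7/8
  d5 = d1/2 + d3 = 11/4
  d6 = d5 + d2 - d4*4 = 17/4
  d7 = d5/3 = 11/12
Walk from origin (0, 0):
  seg 1: up by d7 = 11/12 → (0, 11/12)
  seg 2: right by d5 = 11/4 → (11/4, 11/12)
  seg 3: up by d6 = 17/4 → (11/4, 31/6)
  seg 4: right by d7 = 11/12 → (11/3, 31/6)
  seg 5: left by d2 = 5 → (-4/3, 31/6)
  seg 6: right by d6 = 17/4 → (35/12, 31/6)
  seg 7: down by d7 = 11/12 → (35/12, 17/4)

d4 = 7/8
d5 = 11/4
d6 = 17/4
d7 = 11/12
endpoint = (35/12, 17/4)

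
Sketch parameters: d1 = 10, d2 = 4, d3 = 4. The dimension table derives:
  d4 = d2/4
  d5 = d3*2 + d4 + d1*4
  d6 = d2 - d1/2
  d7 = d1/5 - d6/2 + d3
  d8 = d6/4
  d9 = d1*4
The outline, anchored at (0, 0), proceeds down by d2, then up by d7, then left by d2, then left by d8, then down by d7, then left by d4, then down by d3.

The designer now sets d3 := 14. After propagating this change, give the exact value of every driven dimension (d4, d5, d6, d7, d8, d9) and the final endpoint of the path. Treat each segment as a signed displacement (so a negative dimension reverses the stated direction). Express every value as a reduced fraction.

d4 = 1
d5 = 69
d6 = -1
d7 = 33/2
d8 = -1/4
d9 = 40
endpoint = (-19/4, -18)

Apply edit: d3 := 14
  d4 = d2/4 = 1
  d5 = d3*2 + d4 + d1*4 = 69
  d6 = d2 - d1/2 = -1
  d7 = d1/5 - d6/2 + d3 = 33/2
  d8 = d6/4 = -1/4
  d9 = d1*4 = 40
Walk from origin (0, 0):
  seg 1: down by d2 = 4 → (0, -4)
  seg 2: up by d7 = 33/2 → (0, 25/2)
  seg 3: left by d2 = 4 → (-4, 25/2)
  seg 4: left by d8 = -1/4 → (-15/4, 25/2)
  seg 5: down by d7 = 33/2 → (-15/4, -4)
  seg 6: left by d4 = 1 → (-19/4, -4)
  seg 7: down by d3 = 14 → (-19/4, -18)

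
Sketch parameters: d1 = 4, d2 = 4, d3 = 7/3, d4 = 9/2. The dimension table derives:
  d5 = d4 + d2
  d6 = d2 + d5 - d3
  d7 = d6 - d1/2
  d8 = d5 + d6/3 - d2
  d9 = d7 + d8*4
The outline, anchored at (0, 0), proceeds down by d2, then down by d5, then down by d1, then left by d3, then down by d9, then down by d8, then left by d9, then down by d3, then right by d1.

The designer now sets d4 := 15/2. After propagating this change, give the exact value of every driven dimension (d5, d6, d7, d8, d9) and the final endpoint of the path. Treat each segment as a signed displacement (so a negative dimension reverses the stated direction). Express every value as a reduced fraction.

Apply edit: d4 := 15/2
  d5 = d4 + d2 = 23/2
  d6 = d2 + d5 - d3 = 79/6
  d7 = d6 - d1/2 = 67/6
  d8 = d5 + d6/3 - d2 = 107/9
  d9 = d7 + d8*4 = 1057/18
Walk from origin (0, 0):
  seg 1: down by d2 = 4 → (0, -4)
  seg 2: down by d5 = 23/2 → (0, -31/2)
  seg 3: down by d1 = 4 → (0, -39/2)
  seg 4: left by d3 = 7/3 → (-7/3, -39/2)
  seg 5: down by d9 = 1057/18 → (-7/3, -704/9)
  seg 6: down by d8 = 107/9 → (-7/3, -811/9)
  seg 7: left by d9 = 1057/18 → (-1099/18, -811/9)
  seg 8: down by d3 = 7/3 → (-1099/18, -832/9)
  seg 9: right by d1 = 4 → (-1027/18, -832/9)

d5 = 23/2
d6 = 79/6
d7 = 67/6
d8 = 107/9
d9 = 1057/18
endpoint = (-1027/18, -832/9)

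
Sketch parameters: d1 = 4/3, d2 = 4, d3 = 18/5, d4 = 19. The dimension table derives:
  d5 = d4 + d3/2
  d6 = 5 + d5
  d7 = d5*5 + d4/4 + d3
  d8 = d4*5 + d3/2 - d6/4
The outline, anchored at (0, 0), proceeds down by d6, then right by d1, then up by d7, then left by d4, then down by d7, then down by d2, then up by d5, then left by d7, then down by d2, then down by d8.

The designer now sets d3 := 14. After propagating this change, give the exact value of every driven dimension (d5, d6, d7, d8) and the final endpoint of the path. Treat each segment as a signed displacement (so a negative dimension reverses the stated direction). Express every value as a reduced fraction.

Apply edit: d3 := 14
  d5 = d4 + d3/2 = 26
  d6 = 5 + d5 = 31
  d7 = d5*5 + d4/4 + d3 = 595/4
  d8 = d4*5 + d3/2 - d6/4 = 377/4
Walk from origin (0, 0):
  seg 1: down by d6 = 31 → (0, -31)
  seg 2: right by d1 = 4/3 → (4/3, -31)
  seg 3: up by d7 = 595/4 → (4/3, 471/4)
  seg 4: left by d4 = 19 → (-53/3, 471/4)
  seg 5: down by d7 = 595/4 → (-53/3, -31)
  seg 6: down by d2 = 4 → (-53/3, -35)
  seg 7: up by d5 = 26 → (-53/3, -9)
  seg 8: left by d7 = 595/4 → (-1997/12, -9)
  seg 9: down by d2 = 4 → (-1997/12, -13)
  seg 10: down by d8 = 377/4 → (-1997/12, -429/4)

d5 = 26
d6 = 31
d7 = 595/4
d8 = 377/4
endpoint = (-1997/12, -429/4)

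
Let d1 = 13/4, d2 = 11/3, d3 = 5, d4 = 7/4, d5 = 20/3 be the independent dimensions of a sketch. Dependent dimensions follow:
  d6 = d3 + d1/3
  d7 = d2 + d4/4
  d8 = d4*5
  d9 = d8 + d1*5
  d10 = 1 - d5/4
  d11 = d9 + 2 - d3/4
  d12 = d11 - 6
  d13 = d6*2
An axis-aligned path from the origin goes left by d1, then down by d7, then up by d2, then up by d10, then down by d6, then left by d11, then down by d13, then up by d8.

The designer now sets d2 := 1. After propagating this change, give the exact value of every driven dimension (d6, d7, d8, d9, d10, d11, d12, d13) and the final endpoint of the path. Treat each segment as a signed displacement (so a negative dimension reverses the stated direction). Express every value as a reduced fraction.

Apply edit: d2 := 1
  d6 = d3 + d1/3 = 73/12
  d7 = d2 + d4/4 = 23/16
  d8 = d4*5 = 35/4
  d9 = d8 + d1*5 = 25
  d10 = 1 - d5/4 = -2/3
  d11 = d9 + 2 - d3/4 = 103/4
  d12 = d11 - 6 = 79/4
  d13 = d6*2 = 73/6
Walk from origin (0, 0):
  seg 1: left by d1 = 13/4 → (-13/4, 0)
  seg 2: down by d7 = 23/16 → (-13/4, -23/16)
  seg 3: up by d2 = 1 → (-13/4, -7/16)
  seg 4: up by d10 = -2/3 → (-13/4, -53/48)
  seg 5: down by d6 = 73/12 → (-13/4, -115/16)
  seg 6: left by d11 = 103/4 → (-29, -115/16)
  seg 7: down by d13 = 73/6 → (-29, -929/48)
  seg 8: up by d8 = 35/4 → (-29, -509/48)

d6 = 73/12
d7 = 23/16
d8 = 35/4
d9 = 25
d10 = -2/3
d11 = 103/4
d12 = 79/4
d13 = 73/6
endpoint = (-29, -509/48)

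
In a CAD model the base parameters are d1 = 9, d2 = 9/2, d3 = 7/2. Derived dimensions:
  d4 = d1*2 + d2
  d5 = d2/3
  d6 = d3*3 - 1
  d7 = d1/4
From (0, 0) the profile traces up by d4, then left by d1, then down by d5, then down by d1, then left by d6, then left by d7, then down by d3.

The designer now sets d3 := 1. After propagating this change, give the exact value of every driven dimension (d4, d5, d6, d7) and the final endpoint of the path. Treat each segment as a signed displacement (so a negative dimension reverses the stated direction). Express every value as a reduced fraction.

Apply edit: d3 := 1
  d4 = d1*2 + d2 = 45/2
  d5 = d2/3 = 3/2
  d6 = d3*3 - 1 = 2
  d7 = d1/4 = 9/4
Walk from origin (0, 0):
  seg 1: up by d4 = 45/2 → (0, 45/2)
  seg 2: left by d1 = 9 → (-9, 45/2)
  seg 3: down by d5 = 3/2 → (-9, 21)
  seg 4: down by d1 = 9 → (-9, 12)
  seg 5: left by d6 = 2 → (-11, 12)
  seg 6: left by d7 = 9/4 → (-53/4, 12)
  seg 7: down by d3 = 1 → (-53/4, 11)

d4 = 45/2
d5 = 3/2
d6 = 2
d7 = 9/4
endpoint = (-53/4, 11)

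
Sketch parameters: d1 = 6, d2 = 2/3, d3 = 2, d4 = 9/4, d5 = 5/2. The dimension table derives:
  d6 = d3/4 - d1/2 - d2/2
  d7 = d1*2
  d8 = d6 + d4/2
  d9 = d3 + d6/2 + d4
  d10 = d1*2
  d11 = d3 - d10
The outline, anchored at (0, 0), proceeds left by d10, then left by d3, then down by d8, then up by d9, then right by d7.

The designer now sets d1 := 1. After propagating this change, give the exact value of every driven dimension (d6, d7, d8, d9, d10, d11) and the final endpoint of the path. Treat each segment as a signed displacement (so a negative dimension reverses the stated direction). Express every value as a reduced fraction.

d6 = -1/3
d7 = 2
d8 = 19/24
d9 = 49/12
d10 = 2
d11 = 0
endpoint = (-2, 79/24)

Apply edit: d1 := 1
  d6 = d3/4 - d1/2 - d2/2 = -1/3
  d7 = d1*2 = 2
  d8 = d6 + d4/2 = 19/24
  d9 = d3 + d6/2 + d4 = 49/12
  d10 = d1*2 = 2
  d11 = d3 - d10 = 0
Walk from origin (0, 0):
  seg 1: left by d10 = 2 → (-2, 0)
  seg 2: left by d3 = 2 → (-4, 0)
  seg 3: down by d8 = 19/24 → (-4, -19/24)
  seg 4: up by d9 = 49/12 → (-4, 79/24)
  seg 5: right by d7 = 2 → (-2, 79/24)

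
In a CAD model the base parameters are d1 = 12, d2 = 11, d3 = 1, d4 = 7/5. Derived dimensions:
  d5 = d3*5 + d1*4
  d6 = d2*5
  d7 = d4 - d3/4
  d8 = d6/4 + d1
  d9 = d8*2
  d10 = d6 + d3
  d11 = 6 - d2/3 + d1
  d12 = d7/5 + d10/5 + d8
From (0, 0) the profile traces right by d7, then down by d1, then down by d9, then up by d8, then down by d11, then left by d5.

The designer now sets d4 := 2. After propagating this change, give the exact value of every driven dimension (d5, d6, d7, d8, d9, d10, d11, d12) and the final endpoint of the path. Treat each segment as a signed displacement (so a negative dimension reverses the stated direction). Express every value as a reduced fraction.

d5 = 53
d6 = 55
d7 = 7/4
d8 = 103/4
d9 = 103/2
d10 = 56
d11 = 43/3
d12 = 373/10
endpoint = (-205/4, -625/12)

Apply edit: d4 := 2
  d5 = d3*5 + d1*4 = 53
  d6 = d2*5 = 55
  d7 = d4 - d3/4 = 7/4
  d8 = d6/4 + d1 = 103/4
  d9 = d8*2 = 103/2
  d10 = d6 + d3 = 56
  d11 = 6 - d2/3 + d1 = 43/3
  d12 = d7/5 + d10/5 + d8 = 373/10
Walk from origin (0, 0):
  seg 1: right by d7 = 7/4 → (7/4, 0)
  seg 2: down by d1 = 12 → (7/4, -12)
  seg 3: down by d9 = 103/2 → (7/4, -127/2)
  seg 4: up by d8 = 103/4 → (7/4, -151/4)
  seg 5: down by d11 = 43/3 → (7/4, -625/12)
  seg 6: left by d5 = 53 → (-205/4, -625/12)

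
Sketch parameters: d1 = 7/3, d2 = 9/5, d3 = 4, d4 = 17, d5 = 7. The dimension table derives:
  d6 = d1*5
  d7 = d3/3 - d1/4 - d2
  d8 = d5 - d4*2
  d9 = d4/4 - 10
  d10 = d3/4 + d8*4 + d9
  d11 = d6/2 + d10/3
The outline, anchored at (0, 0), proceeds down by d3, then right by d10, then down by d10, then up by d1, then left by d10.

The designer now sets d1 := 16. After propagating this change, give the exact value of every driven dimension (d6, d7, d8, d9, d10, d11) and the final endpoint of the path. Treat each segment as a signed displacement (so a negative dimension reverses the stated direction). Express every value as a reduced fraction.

d6 = 80
d7 = -67/15
d8 = -27
d9 = -23/4
d10 = -451/4
d11 = 29/12
endpoint = (0, 499/4)

Apply edit: d1 := 16
  d6 = d1*5 = 80
  d7 = d3/3 - d1/4 - d2 = -67/15
  d8 = d5 - d4*2 = -27
  d9 = d4/4 - 10 = -23/4
  d10 = d3/4 + d8*4 + d9 = -451/4
  d11 = d6/2 + d10/3 = 29/12
Walk from origin (0, 0):
  seg 1: down by d3 = 4 → (0, -4)
  seg 2: right by d10 = -451/4 → (-451/4, -4)
  seg 3: down by d10 = -451/4 → (-451/4, 435/4)
  seg 4: up by d1 = 16 → (-451/4, 499/4)
  seg 5: left by d10 = -451/4 → (0, 499/4)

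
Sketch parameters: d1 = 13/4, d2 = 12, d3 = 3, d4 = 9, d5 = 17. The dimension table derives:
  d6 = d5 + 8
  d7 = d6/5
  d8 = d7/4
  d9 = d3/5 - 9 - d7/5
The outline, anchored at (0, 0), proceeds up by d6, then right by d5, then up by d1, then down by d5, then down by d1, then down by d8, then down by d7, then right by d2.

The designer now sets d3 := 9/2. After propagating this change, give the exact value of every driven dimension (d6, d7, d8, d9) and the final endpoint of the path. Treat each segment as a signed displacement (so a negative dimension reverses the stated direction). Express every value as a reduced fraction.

d6 = 25
d7 = 5
d8 = 5/4
d9 = -91/10
endpoint = (29, 7/4)

Apply edit: d3 := 9/2
  d6 = d5 + 8 = 25
  d7 = d6/5 = 5
  d8 = d7/4 = 5/4
  d9 = d3/5 - 9 - d7/5 = -91/10
Walk from origin (0, 0):
  seg 1: up by d6 = 25 → (0, 25)
  seg 2: right by d5 = 17 → (17, 25)
  seg 3: up by d1 = 13/4 → (17, 113/4)
  seg 4: down by d5 = 17 → (17, 45/4)
  seg 5: down by d1 = 13/4 → (17, 8)
  seg 6: down by d8 = 5/4 → (17, 27/4)
  seg 7: down by d7 = 5 → (17, 7/4)
  seg 8: right by d2 = 12 → (29, 7/4)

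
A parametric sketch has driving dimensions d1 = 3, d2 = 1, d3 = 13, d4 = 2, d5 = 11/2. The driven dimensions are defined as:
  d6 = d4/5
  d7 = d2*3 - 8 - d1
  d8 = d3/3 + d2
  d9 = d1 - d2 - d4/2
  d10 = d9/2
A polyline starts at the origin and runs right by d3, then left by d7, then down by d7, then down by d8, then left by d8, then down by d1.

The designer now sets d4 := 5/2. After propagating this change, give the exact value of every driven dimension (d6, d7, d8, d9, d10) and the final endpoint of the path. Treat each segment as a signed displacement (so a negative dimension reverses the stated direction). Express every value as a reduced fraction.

Apply edit: d4 := 5/2
  d6 = d4/5 = 1/2
  d7 = d2*3 - 8 - d1 = -8
  d8 = d3/3 + d2 = 16/3
  d9 = d1 - d2 - d4/2 = 3/4
  d10 = d9/2 = 3/8
Walk from origin (0, 0):
  seg 1: right by d3 = 13 → (13, 0)
  seg 2: left by d7 = -8 → (21, 0)
  seg 3: down by d7 = -8 → (21, 8)
  seg 4: down by d8 = 16/3 → (21, 8/3)
  seg 5: left by d8 = 16/3 → (47/3, 8/3)
  seg 6: down by d1 = 3 → (47/3, -1/3)

d6 = 1/2
d7 = -8
d8 = 16/3
d9 = 3/4
d10 = 3/8
endpoint = (47/3, -1/3)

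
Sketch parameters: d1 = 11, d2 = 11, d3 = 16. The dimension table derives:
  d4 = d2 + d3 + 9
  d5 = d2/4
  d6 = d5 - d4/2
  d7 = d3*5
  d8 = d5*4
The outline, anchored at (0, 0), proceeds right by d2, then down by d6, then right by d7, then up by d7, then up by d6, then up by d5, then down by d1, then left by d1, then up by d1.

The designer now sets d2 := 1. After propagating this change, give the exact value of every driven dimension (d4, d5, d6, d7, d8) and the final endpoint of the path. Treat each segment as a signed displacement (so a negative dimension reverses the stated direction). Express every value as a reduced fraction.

Apply edit: d2 := 1
  d4 = d2 + d3 + 9 = 26
  d5 = d2/4 = 1/4
  d6 = d5 - d4/2 = -51/4
  d7 = d3*5 = 80
  d8 = d5*4 = 1
Walk from origin (0, 0):
  seg 1: right by d2 = 1 → (1, 0)
  seg 2: down by d6 = -51/4 → (1, 51/4)
  seg 3: right by d7 = 80 → (81, 51/4)
  seg 4: up by d7 = 80 → (81, 371/4)
  seg 5: up by d6 = -51/4 → (81, 80)
  seg 6: up by d5 = 1/4 → (81, 321/4)
  seg 7: down by d1 = 11 → (81, 277/4)
  seg 8: left by d1 = 11 → (70, 277/4)
  seg 9: up by d1 = 11 → (70, 321/4)

d4 = 26
d5 = 1/4
d6 = -51/4
d7 = 80
d8 = 1
endpoint = (70, 321/4)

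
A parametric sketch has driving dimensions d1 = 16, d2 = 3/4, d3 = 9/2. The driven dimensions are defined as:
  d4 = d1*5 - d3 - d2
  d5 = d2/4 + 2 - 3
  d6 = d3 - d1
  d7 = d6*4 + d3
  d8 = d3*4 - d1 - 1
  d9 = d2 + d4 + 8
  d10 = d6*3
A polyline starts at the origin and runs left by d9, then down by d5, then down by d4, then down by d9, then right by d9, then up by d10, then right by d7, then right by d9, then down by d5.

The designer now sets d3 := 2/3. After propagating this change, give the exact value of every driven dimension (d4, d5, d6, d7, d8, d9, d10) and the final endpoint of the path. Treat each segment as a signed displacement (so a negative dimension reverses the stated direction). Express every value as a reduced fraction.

d4 = 943/12
d5 = -13/16
d6 = -46/3
d7 = -182/3
d8 = -43/3
d9 = 262/3
d10 = -46
endpoint = (80/3, -5047/24)

Apply edit: d3 := 2/3
  d4 = d1*5 - d3 - d2 = 943/12
  d5 = d2/4 + 2 - 3 = -13/16
  d6 = d3 - d1 = -46/3
  d7 = d6*4 + d3 = -182/3
  d8 = d3*4 - d1 - 1 = -43/3
  d9 = d2 + d4 + 8 = 262/3
  d10 = d6*3 = -46
Walk from origin (0, 0):
  seg 1: left by d9 = 262/3 → (-262/3, 0)
  seg 2: down by d5 = -13/16 → (-262/3, 13/16)
  seg 3: down by d4 = 943/12 → (-262/3, -3733/48)
  seg 4: down by d9 = 262/3 → (-262/3, -7925/48)
  seg 5: right by d9 = 262/3 → (0, -7925/48)
  seg 6: up by d10 = -46 → (0, -10133/48)
  seg 7: right by d7 = -182/3 → (-182/3, -10133/48)
  seg 8: right by d9 = 262/3 → (80/3, -10133/48)
  seg 9: down by d5 = -13/16 → (80/3, -5047/24)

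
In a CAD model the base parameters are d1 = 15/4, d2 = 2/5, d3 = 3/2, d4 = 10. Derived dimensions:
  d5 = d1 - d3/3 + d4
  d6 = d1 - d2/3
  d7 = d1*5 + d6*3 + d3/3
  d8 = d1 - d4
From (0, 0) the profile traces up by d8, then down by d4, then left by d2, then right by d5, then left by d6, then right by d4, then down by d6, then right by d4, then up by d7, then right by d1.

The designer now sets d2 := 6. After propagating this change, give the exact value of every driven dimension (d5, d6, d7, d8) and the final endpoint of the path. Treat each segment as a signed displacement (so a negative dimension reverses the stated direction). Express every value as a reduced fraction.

Apply edit: d2 := 6
  d5 = d1 - d3/3 + d4 = 53/4
  d6 = d1 - d2/3 = 7/4
  d7 = d1*5 + d6*3 + d3/3 = 49/2
  d8 = d1 - d4 = -25/4
Walk from origin (0, 0):
  seg 1: up by d8 = -25/4 → (0, -25/4)
  seg 2: down by d4 = 10 → (0, -65/4)
  seg 3: left by d2 = 6 → (-6, -65/4)
  seg 4: right by d5 = 53/4 → (29/4, -65/4)
  seg 5: left by d6 = 7/4 → (11/2, -65/4)
  seg 6: right by d4 = 10 → (31/2, -65/4)
  seg 7: down by d6 = 7/4 → (31/2, -18)
  seg 8: right by d4 = 10 → (51/2, -18)
  seg 9: up by d7 = 49/2 → (51/2, 13/2)
  seg 10: right by d1 = 15/4 → (117/4, 13/2)

d5 = 53/4
d6 = 7/4
d7 = 49/2
d8 = -25/4
endpoint = (117/4, 13/2)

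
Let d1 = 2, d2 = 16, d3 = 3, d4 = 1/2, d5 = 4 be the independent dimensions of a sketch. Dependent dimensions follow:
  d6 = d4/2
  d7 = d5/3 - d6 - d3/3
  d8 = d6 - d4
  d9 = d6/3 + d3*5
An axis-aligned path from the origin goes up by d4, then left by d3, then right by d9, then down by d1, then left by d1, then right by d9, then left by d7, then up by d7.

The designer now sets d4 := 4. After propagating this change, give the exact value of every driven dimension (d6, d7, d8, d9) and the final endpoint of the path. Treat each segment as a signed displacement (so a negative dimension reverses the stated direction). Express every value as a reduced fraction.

Apply edit: d4 := 4
  d6 = d4/2 = 2
  d7 = d5/3 - d6 - d3/3 = -5/3
  d8 = d6 - d4 = -2
  d9 = d6/3 + d3*5 = 47/3
Walk from origin (0, 0):
  seg 1: up by d4 = 4 → (0, 4)
  seg 2: left by d3 = 3 → (-3, 4)
  seg 3: right by d9 = 47/3 → (38/3, 4)
  seg 4: down by d1 = 2 → (38/3, 2)
  seg 5: left by d1 = 2 → (32/3, 2)
  seg 6: right by d9 = 47/3 → (79/3, 2)
  seg 7: left by d7 = -5/3 → (28, 2)
  seg 8: up by d7 = -5/3 → (28, 1/3)

d6 = 2
d7 = -5/3
d8 = -2
d9 = 47/3
endpoint = (28, 1/3)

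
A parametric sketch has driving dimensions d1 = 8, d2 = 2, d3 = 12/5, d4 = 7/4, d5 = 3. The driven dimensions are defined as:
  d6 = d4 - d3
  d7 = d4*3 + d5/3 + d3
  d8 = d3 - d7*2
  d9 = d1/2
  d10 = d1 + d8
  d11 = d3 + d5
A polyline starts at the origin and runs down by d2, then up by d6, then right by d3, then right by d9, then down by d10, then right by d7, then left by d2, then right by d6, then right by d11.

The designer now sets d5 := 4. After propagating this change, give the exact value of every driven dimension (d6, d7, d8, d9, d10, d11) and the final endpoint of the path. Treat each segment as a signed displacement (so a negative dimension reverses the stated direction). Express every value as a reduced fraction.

Apply edit: d5 := 4
  d6 = d4 - d3 = -13/20
  d7 = d4*3 + d5/3 + d3 = 539/60
  d8 = d3 - d7*2 = -467/30
  d9 = d1/2 = 4
  d10 = d1 + d8 = -227/30
  d11 = d3 + d5 = 32/5
Walk from origin (0, 0):
  seg 1: down by d2 = 2 → (0, -2)
  seg 2: up by d6 = -13/20 → (0, -53/20)
  seg 3: right by d3 = 12/5 → (12/5, -53/20)
  seg 4: right by d9 = 4 → (32/5, -53/20)
  seg 5: down by d10 = -227/30 → (32/5, 59/12)
  seg 6: right by d7 = 539/60 → (923/60, 59/12)
  seg 7: left by d2 = 2 → (803/60, 59/12)
  seg 8: right by d6 = -13/20 → (191/15, 59/12)
  seg 9: right by d11 = 32/5 → (287/15, 59/12)

d6 = -13/20
d7 = 539/60
d8 = -467/30
d9 = 4
d10 = -227/30
d11 = 32/5
endpoint = (287/15, 59/12)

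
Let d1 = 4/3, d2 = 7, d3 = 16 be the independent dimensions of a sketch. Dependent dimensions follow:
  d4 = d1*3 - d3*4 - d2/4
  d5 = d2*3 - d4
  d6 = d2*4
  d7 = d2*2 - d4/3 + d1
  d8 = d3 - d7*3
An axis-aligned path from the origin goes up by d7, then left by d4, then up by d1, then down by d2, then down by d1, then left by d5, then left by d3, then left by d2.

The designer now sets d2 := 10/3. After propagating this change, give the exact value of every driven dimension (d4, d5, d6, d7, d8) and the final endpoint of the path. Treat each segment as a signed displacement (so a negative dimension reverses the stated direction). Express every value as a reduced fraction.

d4 = -365/6
d5 = 425/6
d6 = 40/3
d7 = 509/18
d8 = -413/6
endpoint = (-88/3, 449/18)

Apply edit: d2 := 10/3
  d4 = d1*3 - d3*4 - d2/4 = -365/6
  d5 = d2*3 - d4 = 425/6
  d6 = d2*4 = 40/3
  d7 = d2*2 - d4/3 + d1 = 509/18
  d8 = d3 - d7*3 = -413/6
Walk from origin (0, 0):
  seg 1: up by d7 = 509/18 → (0, 509/18)
  seg 2: left by d4 = -365/6 → (365/6, 509/18)
  seg 3: up by d1 = 4/3 → (365/6, 533/18)
  seg 4: down by d2 = 10/3 → (365/6, 473/18)
  seg 5: down by d1 = 4/3 → (365/6, 449/18)
  seg 6: left by d5 = 425/6 → (-10, 449/18)
  seg 7: left by d3 = 16 → (-26, 449/18)
  seg 8: left by d2 = 10/3 → (-88/3, 449/18)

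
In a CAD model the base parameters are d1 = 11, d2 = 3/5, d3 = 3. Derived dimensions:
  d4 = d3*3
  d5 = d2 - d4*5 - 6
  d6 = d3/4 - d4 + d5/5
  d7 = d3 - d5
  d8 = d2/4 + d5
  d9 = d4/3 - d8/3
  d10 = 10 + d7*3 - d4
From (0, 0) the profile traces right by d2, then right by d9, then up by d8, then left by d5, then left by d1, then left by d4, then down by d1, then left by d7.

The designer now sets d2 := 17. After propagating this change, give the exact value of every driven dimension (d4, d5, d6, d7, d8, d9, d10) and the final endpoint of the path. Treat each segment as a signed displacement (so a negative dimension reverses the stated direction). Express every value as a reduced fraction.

Apply edit: d2 := 17
  d4 = d3*3 = 9
  d5 = d2 - d4*5 - 6 = -34
  d6 = d3/4 - d4 + d5/5 = -301/20
  d7 = d3 - d5 = 37
  d8 = d2/4 + d5 = -119/4
  d9 = d4/3 - d8/3 = 155/12
  d10 = 10 + d7*3 - d4 = 112
Walk from origin (0, 0):
  seg 1: right by d2 = 17 → (17, 0)
  seg 2: right by d9 = 155/12 → (359/12, 0)
  seg 3: up by d8 = -119/4 → (359/12, -119/4)
  seg 4: left by d5 = -34 → (767/12, -119/4)
  seg 5: left by d1 = 11 → (635/12, -119/4)
  seg 6: left by d4 = 9 → (527/12, -119/4)
  seg 7: down by d1 = 11 → (527/12, -163/4)
  seg 8: left by d7 = 37 → (83/12, -163/4)

d4 = 9
d5 = -34
d6 = -301/20
d7 = 37
d8 = -119/4
d9 = 155/12
d10 = 112
endpoint = (83/12, -163/4)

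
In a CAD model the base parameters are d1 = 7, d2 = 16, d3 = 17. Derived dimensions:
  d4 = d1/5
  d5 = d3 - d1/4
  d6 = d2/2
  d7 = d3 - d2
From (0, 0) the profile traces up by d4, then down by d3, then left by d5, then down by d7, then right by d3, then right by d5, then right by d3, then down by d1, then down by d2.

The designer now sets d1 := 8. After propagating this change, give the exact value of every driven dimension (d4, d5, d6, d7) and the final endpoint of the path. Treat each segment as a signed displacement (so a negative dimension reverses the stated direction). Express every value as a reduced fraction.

Apply edit: d1 := 8
  d4 = d1/5 = 8/5
  d5 = d3 - d1/4 = 15
  d6 = d2/2 = 8
  d7 = d3 - d2 = 1
Walk from origin (0, 0):
  seg 1: up by d4 = 8/5 → (0, 8/5)
  seg 2: down by d3 = 17 → (0, -77/5)
  seg 3: left by d5 = 15 → (-15, -77/5)
  seg 4: down by d7 = 1 → (-15, -82/5)
  seg 5: right by d3 = 17 → (2, -82/5)
  seg 6: right by d5 = 15 → (17, -82/5)
  seg 7: right by d3 = 17 → (34, -82/5)
  seg 8: down by d1 = 8 → (34, -122/5)
  seg 9: down by d2 = 16 → (34, -202/5)

d4 = 8/5
d5 = 15
d6 = 8
d7 = 1
endpoint = (34, -202/5)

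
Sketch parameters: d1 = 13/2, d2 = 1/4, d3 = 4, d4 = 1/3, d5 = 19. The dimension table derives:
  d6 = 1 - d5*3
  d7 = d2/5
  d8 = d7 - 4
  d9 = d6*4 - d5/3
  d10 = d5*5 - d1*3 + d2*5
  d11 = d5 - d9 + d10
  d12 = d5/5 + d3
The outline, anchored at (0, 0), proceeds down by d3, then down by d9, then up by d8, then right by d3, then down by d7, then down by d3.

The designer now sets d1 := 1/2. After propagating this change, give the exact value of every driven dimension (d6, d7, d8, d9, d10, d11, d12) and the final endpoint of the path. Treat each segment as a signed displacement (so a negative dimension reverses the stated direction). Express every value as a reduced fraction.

d6 = -56
d7 = 1/20
d8 = -79/20
d9 = -691/3
d10 = 379/4
d11 = 4129/12
d12 = 39/5
endpoint = (4, 655/3)

Apply edit: d1 := 1/2
  d6 = 1 - d5*3 = -56
  d7 = d2/5 = 1/20
  d8 = d7 - 4 = -79/20
  d9 = d6*4 - d5/3 = -691/3
  d10 = d5*5 - d1*3 + d2*5 = 379/4
  d11 = d5 - d9 + d10 = 4129/12
  d12 = d5/5 + d3 = 39/5
Walk from origin (0, 0):
  seg 1: down by d3 = 4 → (0, -4)
  seg 2: down by d9 = -691/3 → (0, 679/3)
  seg 3: up by d8 = -79/20 → (0, 13343/60)
  seg 4: right by d3 = 4 → (4, 13343/60)
  seg 5: down by d7 = 1/20 → (4, 667/3)
  seg 6: down by d3 = 4 → (4, 655/3)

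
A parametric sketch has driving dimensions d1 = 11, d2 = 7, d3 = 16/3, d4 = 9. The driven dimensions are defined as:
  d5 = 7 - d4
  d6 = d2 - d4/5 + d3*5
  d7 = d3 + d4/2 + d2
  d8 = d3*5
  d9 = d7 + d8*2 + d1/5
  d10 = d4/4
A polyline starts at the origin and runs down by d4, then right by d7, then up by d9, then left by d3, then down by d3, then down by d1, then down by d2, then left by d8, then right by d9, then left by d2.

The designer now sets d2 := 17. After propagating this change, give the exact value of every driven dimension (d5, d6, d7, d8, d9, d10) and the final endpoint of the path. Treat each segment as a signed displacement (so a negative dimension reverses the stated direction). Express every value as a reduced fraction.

Apply edit: d2 := 17
  d5 = 7 - d4 = -2
  d6 = d2 - d4/5 + d3*5 = 628/15
  d7 = d3 + d4/2 + d2 = 161/6
  d8 = d3*5 = 80/3
  d9 = d7 + d8*2 + d1/5 = 2471/30
  d10 = d4/4 = 9/4
Walk from origin (0, 0):
  seg 1: down by d4 = 9 → (0, -9)
  seg 2: right by d7 = 161/6 → (161/6, -9)
  seg 3: up by d9 = 2471/30 → (161/6, 2201/30)
  seg 4: left by d3 = 16/3 → (43/2, 2201/30)
  seg 5: down by d3 = 16/3 → (43/2, 2041/30)
  seg 6: down by d1 = 11 → (43/2, 1711/30)
  seg 7: down by d2 = 17 → (43/2, 1201/30)
  seg 8: left by d8 = 80/3 → (-31/6, 1201/30)
  seg 9: right by d9 = 2471/30 → (386/5, 1201/30)
  seg 10: left by d2 = 17 → (301/5, 1201/30)

d5 = -2
d6 = 628/15
d7 = 161/6
d8 = 80/3
d9 = 2471/30
d10 = 9/4
endpoint = (301/5, 1201/30)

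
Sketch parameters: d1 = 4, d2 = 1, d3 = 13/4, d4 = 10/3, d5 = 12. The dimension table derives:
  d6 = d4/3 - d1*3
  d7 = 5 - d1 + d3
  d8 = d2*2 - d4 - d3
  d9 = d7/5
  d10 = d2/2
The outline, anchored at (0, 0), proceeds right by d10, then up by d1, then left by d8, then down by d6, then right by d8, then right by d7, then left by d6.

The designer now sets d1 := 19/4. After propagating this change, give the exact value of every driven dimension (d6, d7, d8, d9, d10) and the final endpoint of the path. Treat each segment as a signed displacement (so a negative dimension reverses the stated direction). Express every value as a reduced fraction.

d6 = -473/36
d7 = 7/2
d8 = -55/12
d9 = 7/10
d10 = 1/2
endpoint = (617/36, 161/9)

Apply edit: d1 := 19/4
  d6 = d4/3 - d1*3 = -473/36
  d7 = 5 - d1 + d3 = 7/2
  d8 = d2*2 - d4 - d3 = -55/12
  d9 = d7/5 = 7/10
  d10 = d2/2 = 1/2
Walk from origin (0, 0):
  seg 1: right by d10 = 1/2 → (1/2, 0)
  seg 2: up by d1 = 19/4 → (1/2, 19/4)
  seg 3: left by d8 = -55/12 → (61/12, 19/4)
  seg 4: down by d6 = -473/36 → (61/12, 161/9)
  seg 5: right by d8 = -55/12 → (1/2, 161/9)
  seg 6: right by d7 = 7/2 → (4, 161/9)
  seg 7: left by d6 = -473/36 → (617/36, 161/9)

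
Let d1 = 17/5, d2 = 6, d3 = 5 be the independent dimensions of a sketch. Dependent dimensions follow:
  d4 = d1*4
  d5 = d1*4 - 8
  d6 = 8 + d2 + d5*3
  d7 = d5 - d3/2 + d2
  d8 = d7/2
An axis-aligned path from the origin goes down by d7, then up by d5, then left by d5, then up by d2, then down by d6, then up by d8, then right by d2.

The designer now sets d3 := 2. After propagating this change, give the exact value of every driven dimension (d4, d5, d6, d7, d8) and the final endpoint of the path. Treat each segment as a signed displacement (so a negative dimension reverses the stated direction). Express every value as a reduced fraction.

Apply edit: d3 := 2
  d4 = d1*4 = 68/5
  d5 = d1*4 - 8 = 28/5
  d6 = 8 + d2 + d5*3 = 154/5
  d7 = d5 - d3/2 + d2 = 53/5
  d8 = d7/2 = 53/10
Walk from origin (0, 0):
  seg 1: down by d7 = 53/5 → (0, -53/5)
  seg 2: up by d5 = 28/5 → (0, -5)
  seg 3: left by d5 = 28/5 → (-28/5, -5)
  seg 4: up by d2 = 6 → (-28/5, 1)
  seg 5: down by d6 = 154/5 → (-28/5, -149/5)
  seg 6: up by d8 = 53/10 → (-28/5, -49/2)
  seg 7: right by d2 = 6 → (2/5, -49/2)

d4 = 68/5
d5 = 28/5
d6 = 154/5
d7 = 53/5
d8 = 53/10
endpoint = (2/5, -49/2)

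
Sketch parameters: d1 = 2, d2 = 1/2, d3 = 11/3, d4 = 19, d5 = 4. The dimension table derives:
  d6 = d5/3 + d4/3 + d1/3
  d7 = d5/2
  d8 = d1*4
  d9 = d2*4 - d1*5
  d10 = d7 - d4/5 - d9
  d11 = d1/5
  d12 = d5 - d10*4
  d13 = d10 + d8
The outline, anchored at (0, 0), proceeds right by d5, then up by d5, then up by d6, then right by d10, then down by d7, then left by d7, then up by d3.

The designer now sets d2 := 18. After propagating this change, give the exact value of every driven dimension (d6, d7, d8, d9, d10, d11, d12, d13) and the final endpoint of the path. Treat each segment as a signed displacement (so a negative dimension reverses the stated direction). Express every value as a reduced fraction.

d6 = 25/3
d7 = 2
d8 = 8
d9 = 62
d10 = -319/5
d11 = 2/5
d12 = 1296/5
d13 = -279/5
endpoint = (-309/5, 14)

Apply edit: d2 := 18
  d6 = d5/3 + d4/3 + d1/3 = 25/3
  d7 = d5/2 = 2
  d8 = d1*4 = 8
  d9 = d2*4 - d1*5 = 62
  d10 = d7 - d4/5 - d9 = -319/5
  d11 = d1/5 = 2/5
  d12 = d5 - d10*4 = 1296/5
  d13 = d10 + d8 = -279/5
Walk from origin (0, 0):
  seg 1: right by d5 = 4 → (4, 0)
  seg 2: up by d5 = 4 → (4, 4)
  seg 3: up by d6 = 25/3 → (4, 37/3)
  seg 4: right by d10 = -319/5 → (-299/5, 37/3)
  seg 5: down by d7 = 2 → (-299/5, 31/3)
  seg 6: left by d7 = 2 → (-309/5, 31/3)
  seg 7: up by d3 = 11/3 → (-309/5, 14)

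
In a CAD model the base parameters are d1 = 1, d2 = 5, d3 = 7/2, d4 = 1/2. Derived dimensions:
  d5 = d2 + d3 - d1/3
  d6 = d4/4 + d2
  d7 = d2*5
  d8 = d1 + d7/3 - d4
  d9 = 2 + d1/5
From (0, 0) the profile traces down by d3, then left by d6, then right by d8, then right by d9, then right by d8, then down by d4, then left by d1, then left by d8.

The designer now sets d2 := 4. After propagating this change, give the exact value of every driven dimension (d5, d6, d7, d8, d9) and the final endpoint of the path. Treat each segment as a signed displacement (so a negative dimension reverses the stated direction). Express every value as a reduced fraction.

d5 = 43/6
d6 = 33/8
d7 = 20
d8 = 43/6
d9 = 11/5
endpoint = (509/120, -4)

Apply edit: d2 := 4
  d5 = d2 + d3 - d1/3 = 43/6
  d6 = d4/4 + d2 = 33/8
  d7 = d2*5 = 20
  d8 = d1 + d7/3 - d4 = 43/6
  d9 = 2 + d1/5 = 11/5
Walk from origin (0, 0):
  seg 1: down by d3 = 7/2 → (0, -7/2)
  seg 2: left by d6 = 33/8 → (-33/8, -7/2)
  seg 3: right by d8 = 43/6 → (73/24, -7/2)
  seg 4: right by d9 = 11/5 → (629/120, -7/2)
  seg 5: right by d8 = 43/6 → (1489/120, -7/2)
  seg 6: down by d4 = 1/2 → (1489/120, -4)
  seg 7: left by d1 = 1 → (1369/120, -4)
  seg 8: left by d8 = 43/6 → (509/120, -4)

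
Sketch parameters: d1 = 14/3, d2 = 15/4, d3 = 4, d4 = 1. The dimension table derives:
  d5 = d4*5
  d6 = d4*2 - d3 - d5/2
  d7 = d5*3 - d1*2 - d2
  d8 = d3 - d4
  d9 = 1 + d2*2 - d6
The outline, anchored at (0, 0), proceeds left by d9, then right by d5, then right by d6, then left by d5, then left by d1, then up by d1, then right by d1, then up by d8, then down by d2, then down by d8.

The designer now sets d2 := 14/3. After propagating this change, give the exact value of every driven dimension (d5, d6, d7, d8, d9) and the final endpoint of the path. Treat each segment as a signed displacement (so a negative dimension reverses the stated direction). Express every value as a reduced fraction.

Apply edit: d2 := 14/3
  d5 = d4*5 = 5
  d6 = d4*2 - d3 - d5/2 = -9/2
  d7 = d5*3 - d1*2 - d2 = 1
  d8 = d3 - d4 = 3
  d9 = 1 + d2*2 - d6 = 89/6
Walk from origin (0, 0):
  seg 1: left by d9 = 89/6 → (-89/6, 0)
  seg 2: right by d5 = 5 → (-59/6, 0)
  seg 3: right by d6 = -9/2 → (-43/3, 0)
  seg 4: left by d5 = 5 → (-58/3, 0)
  seg 5: left by d1 = 14/3 → (-24, 0)
  seg 6: up by d1 = 14/3 → (-24, 14/3)
  seg 7: right by d1 = 14/3 → (-58/3, 14/3)
  seg 8: up by d8 = 3 → (-58/3, 23/3)
  seg 9: down by d2 = 14/3 → (-58/3, 3)
  seg 10: down by d8 = 3 → (-58/3, 0)

d5 = 5
d6 = -9/2
d7 = 1
d8 = 3
d9 = 89/6
endpoint = (-58/3, 0)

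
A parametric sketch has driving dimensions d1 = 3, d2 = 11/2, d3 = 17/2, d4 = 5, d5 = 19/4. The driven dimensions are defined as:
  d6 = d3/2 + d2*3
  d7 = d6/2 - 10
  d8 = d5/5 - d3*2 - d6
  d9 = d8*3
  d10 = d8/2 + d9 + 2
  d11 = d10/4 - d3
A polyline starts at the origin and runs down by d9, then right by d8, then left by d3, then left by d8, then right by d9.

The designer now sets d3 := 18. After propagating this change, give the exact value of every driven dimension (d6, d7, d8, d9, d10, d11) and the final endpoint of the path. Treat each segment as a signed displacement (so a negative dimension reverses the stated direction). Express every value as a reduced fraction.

d6 = 51/2
d7 = 11/4
d8 = -1211/20
d9 = -3633/20
d10 = -8397/40
d11 = -11277/160
endpoint = (-3993/20, 3633/20)

Apply edit: d3 := 18
  d6 = d3/2 + d2*3 = 51/2
  d7 = d6/2 - 10 = 11/4
  d8 = d5/5 - d3*2 - d6 = -1211/20
  d9 = d8*3 = -3633/20
  d10 = d8/2 + d9 + 2 = -8397/40
  d11 = d10/4 - d3 = -11277/160
Walk from origin (0, 0):
  seg 1: down by d9 = -3633/20 → (0, 3633/20)
  seg 2: right by d8 = -1211/20 → (-1211/20, 3633/20)
  seg 3: left by d3 = 18 → (-1571/20, 3633/20)
  seg 4: left by d8 = -1211/20 → (-18, 3633/20)
  seg 5: right by d9 = -3633/20 → (-3993/20, 3633/20)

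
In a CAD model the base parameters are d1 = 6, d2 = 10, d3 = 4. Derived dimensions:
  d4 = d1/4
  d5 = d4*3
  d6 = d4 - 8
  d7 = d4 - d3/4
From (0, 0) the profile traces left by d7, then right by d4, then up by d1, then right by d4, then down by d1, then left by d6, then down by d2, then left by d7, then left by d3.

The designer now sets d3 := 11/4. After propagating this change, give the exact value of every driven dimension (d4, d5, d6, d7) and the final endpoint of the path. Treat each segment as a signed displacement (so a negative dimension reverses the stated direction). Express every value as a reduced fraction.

d4 = 3/2
d5 = 9/2
d6 = -13/2
d7 = 13/16
endpoint = (41/8, -10)

Apply edit: d3 := 11/4
  d4 = d1/4 = 3/2
  d5 = d4*3 = 9/2
  d6 = d4 - 8 = -13/2
  d7 = d4 - d3/4 = 13/16
Walk from origin (0, 0):
  seg 1: left by d7 = 13/16 → (-13/16, 0)
  seg 2: right by d4 = 3/2 → (11/16, 0)
  seg 3: up by d1 = 6 → (11/16, 6)
  seg 4: right by d4 = 3/2 → (35/16, 6)
  seg 5: down by d1 = 6 → (35/16, 0)
  seg 6: left by d6 = -13/2 → (139/16, 0)
  seg 7: down by d2 = 10 → (139/16, -10)
  seg 8: left by d7 = 13/16 → (63/8, -10)
  seg 9: left by d3 = 11/4 → (41/8, -10)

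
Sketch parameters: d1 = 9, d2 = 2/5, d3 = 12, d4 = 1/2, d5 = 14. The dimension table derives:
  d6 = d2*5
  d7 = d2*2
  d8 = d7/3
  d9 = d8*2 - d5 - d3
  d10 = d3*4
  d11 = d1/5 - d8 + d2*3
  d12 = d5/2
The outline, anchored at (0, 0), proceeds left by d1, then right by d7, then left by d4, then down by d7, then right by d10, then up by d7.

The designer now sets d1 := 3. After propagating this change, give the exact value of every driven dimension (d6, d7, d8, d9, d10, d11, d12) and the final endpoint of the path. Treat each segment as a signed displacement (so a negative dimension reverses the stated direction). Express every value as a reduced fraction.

Apply edit: d1 := 3
  d6 = d2*5 = 2
  d7 = d2*2 = 4/5
  d8 = d7/3 = 4/15
  d9 = d8*2 - d5 - d3 = -382/15
  d10 = d3*4 = 48
  d11 = d1/5 - d8 + d2*3 = 23/15
  d12 = d5/2 = 7
Walk from origin (0, 0):
  seg 1: left by d1 = 3 → (-3, 0)
  seg 2: right by d7 = 4/5 → (-11/5, 0)
  seg 3: left by d4 = 1/2 → (-27/10, 0)
  seg 4: down by d7 = 4/5 → (-27/10, -4/5)
  seg 5: right by d10 = 48 → (453/10, -4/5)
  seg 6: up by d7 = 4/5 → (453/10, 0)

d6 = 2
d7 = 4/5
d8 = 4/15
d9 = -382/15
d10 = 48
d11 = 23/15
d12 = 7
endpoint = (453/10, 0)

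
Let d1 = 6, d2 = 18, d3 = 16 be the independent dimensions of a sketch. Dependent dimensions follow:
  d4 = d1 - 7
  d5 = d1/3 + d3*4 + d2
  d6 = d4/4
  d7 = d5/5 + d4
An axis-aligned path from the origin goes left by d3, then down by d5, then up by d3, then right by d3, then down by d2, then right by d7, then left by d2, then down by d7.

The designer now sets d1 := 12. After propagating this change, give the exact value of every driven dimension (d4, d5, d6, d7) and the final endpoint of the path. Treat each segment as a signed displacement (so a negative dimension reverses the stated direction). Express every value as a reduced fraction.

Apply edit: d1 := 12
  d4 = d1 - 7 = 5
  d5 = d1/3 + d3*4 + d2 = 86
  d6 = d4/4 = 5/4
  d7 = d5/5 + d4 = 111/5
Walk from origin (0, 0):
  seg 1: left by d3 = 16 → (-16, 0)
  seg 2: down by d5 = 86 → (-16, -86)
  seg 3: up by d3 = 16 → (-16, -70)
  seg 4: right by d3 = 16 → (0, -70)
  seg 5: down by d2 = 18 → (0, -88)
  seg 6: right by d7 = 111/5 → (111/5, -88)
  seg 7: left by d2 = 18 → (21/5, -88)
  seg 8: down by d7 = 111/5 → (21/5, -551/5)

d4 = 5
d5 = 86
d6 = 5/4
d7 = 111/5
endpoint = (21/5, -551/5)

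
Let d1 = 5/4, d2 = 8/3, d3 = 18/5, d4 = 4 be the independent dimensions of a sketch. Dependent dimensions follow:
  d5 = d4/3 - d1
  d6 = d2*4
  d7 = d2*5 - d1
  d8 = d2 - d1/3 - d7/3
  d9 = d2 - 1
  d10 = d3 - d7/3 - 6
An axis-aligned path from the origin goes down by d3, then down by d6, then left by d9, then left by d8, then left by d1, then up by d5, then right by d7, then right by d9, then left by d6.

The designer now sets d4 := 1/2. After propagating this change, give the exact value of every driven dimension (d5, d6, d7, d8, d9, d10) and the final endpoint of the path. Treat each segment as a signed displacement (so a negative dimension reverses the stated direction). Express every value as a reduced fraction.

d5 = -13/12
d6 = 32/3
d7 = 145/12
d8 = -16/9
d9 = 5/3
d10 = -1157/180
endpoint = (35/18, -307/20)

Apply edit: d4 := 1/2
  d5 = d4/3 - d1 = -13/12
  d6 = d2*4 = 32/3
  d7 = d2*5 - d1 = 145/12
  d8 = d2 - d1/3 - d7/3 = -16/9
  d9 = d2 - 1 = 5/3
  d10 = d3 - d7/3 - 6 = -1157/180
Walk from origin (0, 0):
  seg 1: down by d3 = 18/5 → (0, -18/5)
  seg 2: down by d6 = 32/3 → (0, -214/15)
  seg 3: left by d9 = 5/3 → (-5/3, -214/15)
  seg 4: left by d8 = -16/9 → (1/9, -214/15)
  seg 5: left by d1 = 5/4 → (-41/36, -214/15)
  seg 6: up by d5 = -13/12 → (-41/36, -307/20)
  seg 7: right by d7 = 145/12 → (197/18, -307/20)
  seg 8: right by d9 = 5/3 → (227/18, -307/20)
  seg 9: left by d6 = 32/3 → (35/18, -307/20)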